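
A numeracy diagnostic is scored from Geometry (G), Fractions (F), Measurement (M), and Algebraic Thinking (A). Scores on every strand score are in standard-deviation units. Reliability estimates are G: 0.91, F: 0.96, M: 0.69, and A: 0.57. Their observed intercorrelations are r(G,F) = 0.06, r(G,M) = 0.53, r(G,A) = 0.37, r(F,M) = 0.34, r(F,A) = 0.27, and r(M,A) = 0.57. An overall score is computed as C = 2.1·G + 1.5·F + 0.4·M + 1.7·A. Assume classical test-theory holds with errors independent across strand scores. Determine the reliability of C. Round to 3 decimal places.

Var(C) = 2.1² + 1.5² + 0.4² + 1.7² + 2·[3.15·0.06 + 0.84·0.53 + 3.57·0.37 + 0.6·0.34 + 2.55·0.27 + 0.68·0.57] = 9.71 + 6.4704 = 16.1804.
Because errors are independent across components, Cov(Tᵢ,Tⱼ) = Cov(Xᵢ,Xⱼ); the off-diagonal part of the true-score variance is the same as above.
True-score variance = [2.1²·0.91 + 1.5²·0.96 + 0.4²·0.69 + 1.7²·0.57] + 6.4704 = 7.9308 + 6.4704 = 14.4012.
Reliability = 14.4012 / 16.1804 = 0.890.

0.890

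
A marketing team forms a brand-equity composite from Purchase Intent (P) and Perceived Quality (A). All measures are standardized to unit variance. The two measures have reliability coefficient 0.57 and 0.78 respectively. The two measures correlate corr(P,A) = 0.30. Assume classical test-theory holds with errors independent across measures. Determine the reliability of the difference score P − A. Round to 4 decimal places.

0.5357

Var(P−A) = 1 + 1 − 2·0.30 = 2 − 0.6 = 1.4.
Under uncorrelated errors the observed covariances equal the true-score covariances, so only the own-variance terms attenuate.
True-score variance = [0.57 + 0.78] − 0.6 = 1.35 − 0.6 = 0.75.
Reliability = 0.75 / 1.4 = 0.5357.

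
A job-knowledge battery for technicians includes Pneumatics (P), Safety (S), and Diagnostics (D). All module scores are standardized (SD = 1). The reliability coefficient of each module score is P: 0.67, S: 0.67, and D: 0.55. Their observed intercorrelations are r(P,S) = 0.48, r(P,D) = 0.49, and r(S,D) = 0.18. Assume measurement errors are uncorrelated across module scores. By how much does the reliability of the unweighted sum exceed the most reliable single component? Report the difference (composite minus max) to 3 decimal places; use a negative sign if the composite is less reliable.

Var(sum) = 3 + 2.3 = 5.3; true-score variance = 1.89 + 2.3 = 4.19; composite reliability = 0.7906.
Max component reliability = 0.6700.
Difference = 0.7906 − 0.6700 = 0.121.

0.121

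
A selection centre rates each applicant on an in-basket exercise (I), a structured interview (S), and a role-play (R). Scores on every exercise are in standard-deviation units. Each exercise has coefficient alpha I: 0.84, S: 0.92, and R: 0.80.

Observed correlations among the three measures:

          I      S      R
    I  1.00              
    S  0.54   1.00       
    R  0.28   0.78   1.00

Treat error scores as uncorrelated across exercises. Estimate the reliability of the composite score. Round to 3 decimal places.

0.929

Var(I+S+R) = 3 + 2·[0.54 + 0.28 + 0.78] = 3 + 3.2 = 6.2.
With uncorrelated errors the cross-covariances are all true-score covariance, so they carry over unchanged; only the diagonal terms shrink to ρᵢσᵢ².
True-score variance = [0.84 + 0.92 + 0.80] + 3.2 = 2.56 + 3.2 = 5.76.
Reliability = 5.76 / 6.2 = 0.929.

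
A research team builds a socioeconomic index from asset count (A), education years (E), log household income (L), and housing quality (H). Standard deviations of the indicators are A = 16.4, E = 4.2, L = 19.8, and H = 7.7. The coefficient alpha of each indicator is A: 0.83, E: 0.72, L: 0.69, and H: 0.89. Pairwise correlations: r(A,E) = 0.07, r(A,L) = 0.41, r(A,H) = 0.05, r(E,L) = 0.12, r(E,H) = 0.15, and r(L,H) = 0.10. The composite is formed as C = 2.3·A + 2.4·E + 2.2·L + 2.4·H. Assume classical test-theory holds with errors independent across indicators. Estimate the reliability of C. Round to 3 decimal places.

Var(C) = 2.3²·16.4² + 2.4²·4.2² + 2.2²·19.8² + 2.4²·7.7² + 2·[5.52·16.4·4.2·0.07 + 5.06·16.4·19.8·0.41 + 5.52·16.4·7.7·0.05 + 5.28·4.2·19.8·0.12 + 5.76·4.2·7.7·0.15 + 5.28·19.8·7.7·0.10] = 3763.39 + 1792.53 = 5555.92.
Because errors are independent across components, Cov(Tᵢ,Tⱼ) = Cov(Xᵢ,Xⱼ); the off-diagonal part of the true-score variance is the same as above.
True-score variance = [2.3²·16.4²·0.83 + 2.4²·4.2²·0.72 + 2.2²·19.8²·0.69 + 2.4²·7.7²·0.89] + 1792.53 = 2867.28 + 1792.53 = 4659.81.
Reliability = 4659.81 / 5555.92 = 0.839.

0.839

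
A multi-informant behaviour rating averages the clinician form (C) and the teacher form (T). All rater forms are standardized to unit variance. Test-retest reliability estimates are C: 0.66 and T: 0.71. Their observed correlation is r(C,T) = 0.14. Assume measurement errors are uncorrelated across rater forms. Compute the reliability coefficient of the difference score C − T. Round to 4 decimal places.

Var(C−T) = 1 + 1 − 2·0.14 = 2 − 0.28 = 1.72.
Under uncorrelated errors the observed covariances equal the true-score covariances, so only the own-variance terms attenuate.
True-score variance = [0.66 + 0.71] − 0.28 = 1.37 − 0.28 = 1.09.
Reliability = 1.09 / 1.72 = 0.6337.

0.6337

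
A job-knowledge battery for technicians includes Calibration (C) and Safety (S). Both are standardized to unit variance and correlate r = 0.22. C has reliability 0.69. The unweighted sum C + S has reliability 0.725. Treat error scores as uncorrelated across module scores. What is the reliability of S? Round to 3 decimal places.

Var(C+S) = 2 + 2·0.22 = 2.440.
True-score variance = ρ_C + ρ_S + 2·0.22, so 0.725 = (0.69 + ρ_S + 0.44) / 2.440.
ρ_S = 0.725·2.440 − 0.69 − 0.44 = 0.639.

0.639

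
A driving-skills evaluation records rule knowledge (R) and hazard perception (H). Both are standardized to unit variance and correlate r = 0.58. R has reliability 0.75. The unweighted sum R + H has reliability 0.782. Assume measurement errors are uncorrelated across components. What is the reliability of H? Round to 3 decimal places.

0.561

Var(R+H) = 2 + 2·0.58 = 3.160.
True-score variance = ρ_R + ρ_H + 2·0.58, so 0.782 = (0.75 + ρ_H + 1.16) / 3.160.
ρ_H = 0.782·3.160 − 0.75 − 1.16 = 0.561.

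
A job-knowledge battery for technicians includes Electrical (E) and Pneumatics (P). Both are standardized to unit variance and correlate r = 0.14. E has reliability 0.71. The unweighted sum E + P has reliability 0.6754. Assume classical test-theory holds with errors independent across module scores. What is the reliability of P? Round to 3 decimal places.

Var(E+P) = 2 + 2·0.14 = 2.280.
True-score variance = ρ_E + ρ_P + 2·0.14, so 0.6754 = (0.71 + ρ_P + 0.28) / 2.280.
ρ_P = 0.6754·2.280 − 0.71 − 0.28 = 0.550.

0.550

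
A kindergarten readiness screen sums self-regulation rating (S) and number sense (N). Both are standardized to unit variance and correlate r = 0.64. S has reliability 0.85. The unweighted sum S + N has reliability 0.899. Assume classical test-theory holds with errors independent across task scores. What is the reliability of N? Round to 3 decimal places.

0.819

Var(S+N) = 2 + 2·0.64 = 3.280.
True-score variance = ρ_S + ρ_N + 2·0.64, so 0.899 = (0.85 + ρ_N + 1.28) / 3.280.
ρ_N = 0.899·3.280 − 0.85 − 1.28 = 0.819.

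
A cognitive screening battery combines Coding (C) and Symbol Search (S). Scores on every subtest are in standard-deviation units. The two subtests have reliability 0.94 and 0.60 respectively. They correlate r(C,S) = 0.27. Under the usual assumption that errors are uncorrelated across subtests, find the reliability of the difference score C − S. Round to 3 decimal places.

0.685

Var(C−S) = 1 + 1 − 2·0.27 = 2 − 0.54 = 1.46.
Under uncorrelated errors the observed covariances equal the true-score covariances, so only the own-variance terms attenuate.
True-score variance = [0.94 + 0.60] − 0.54 = 1.54 − 0.54 = 1.
Reliability = 1 / 1.46 = 0.685.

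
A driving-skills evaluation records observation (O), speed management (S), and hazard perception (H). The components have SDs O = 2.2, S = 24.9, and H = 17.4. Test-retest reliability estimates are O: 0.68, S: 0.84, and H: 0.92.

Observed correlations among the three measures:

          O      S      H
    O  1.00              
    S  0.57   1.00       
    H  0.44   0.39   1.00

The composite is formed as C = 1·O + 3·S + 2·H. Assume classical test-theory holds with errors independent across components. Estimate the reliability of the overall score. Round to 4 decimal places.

0.8908

Var(C) = 2.2² + 3²·24.9² + 2²·17.4² + 2·[3·2.2·24.9·0.57 + 2·2.2·17.4·0.44 + 6·24.9·17.4·0.39] = 6795.97 + 2282.38 = 9078.35.
Under uncorrelated errors the observed covariances equal the true-score covariances, so only the own-variance terms attenuate.
True-score variance = [2.2²·0.68 + 3²·24.9²·0.84 + 2²·17.4²·0.92] + 2282.38 = 5804.72 + 2282.38 = 8087.1.
Reliability = 8087.1 / 9078.35 = 0.8908.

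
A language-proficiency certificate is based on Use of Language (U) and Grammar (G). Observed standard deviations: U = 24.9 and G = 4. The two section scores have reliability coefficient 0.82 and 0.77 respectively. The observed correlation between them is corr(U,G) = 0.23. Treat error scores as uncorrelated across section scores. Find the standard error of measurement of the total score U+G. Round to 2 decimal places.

10.74

Var(total) = 636.01 + 45.816 = 681.826.
True-score variance = 520.728 + 45.816 = 566.544, so reliability = 0.8309.
Error variance = 681.826 − 566.544 = 115.282; SEM = √115.282 = 10.74.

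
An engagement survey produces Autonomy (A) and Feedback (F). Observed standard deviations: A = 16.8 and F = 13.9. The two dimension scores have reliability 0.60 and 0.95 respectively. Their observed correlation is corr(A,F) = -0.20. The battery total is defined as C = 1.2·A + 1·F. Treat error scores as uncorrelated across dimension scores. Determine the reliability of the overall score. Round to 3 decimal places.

0.647

Var(C) = 1.2²·16.8² + 13.9² + 2·[1.2·16.8·13.9·(-0.20)] = 599.636 − 112.09 = 487.546.
Because errors are independent across components, Cov(Tᵢ,Tⱼ) = Cov(Xᵢ,Xⱼ); the off-diagonal part of the true-score variance is the same as above.
True-score variance = [1.2²·16.8²·0.60 + 13.9²·0.95] − 112.09 = 427.405 − 112.09 = 315.315.
Reliability = 315.315 / 487.546 = 0.647.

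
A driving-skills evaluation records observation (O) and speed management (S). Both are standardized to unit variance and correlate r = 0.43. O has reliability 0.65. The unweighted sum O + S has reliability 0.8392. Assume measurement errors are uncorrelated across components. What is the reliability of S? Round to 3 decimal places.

0.890

Var(O+S) = 2 + 2·0.43 = 2.860.
True-score variance = ρ_O + ρ_S + 2·0.43, so 0.8392 = (0.65 + ρ_S + 0.86) / 2.860.
ρ_S = 0.8392·2.860 − 0.65 − 0.86 = 0.890.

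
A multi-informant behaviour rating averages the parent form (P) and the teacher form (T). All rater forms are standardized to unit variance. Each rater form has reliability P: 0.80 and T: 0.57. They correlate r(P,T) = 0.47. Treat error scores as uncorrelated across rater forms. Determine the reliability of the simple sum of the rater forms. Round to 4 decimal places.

0.7857

Var(P+T) = 2 + 2·[0.47] = 2 + 0.94 = 2.94.
Under uncorrelated errors the observed covariances equal the true-score covariances, so only the own-variance terms attenuate.
True-score variance = [0.80 + 0.57] + 0.94 = 1.37 + 0.94 = 2.31.
Reliability = 2.31 / 2.94 = 0.7857.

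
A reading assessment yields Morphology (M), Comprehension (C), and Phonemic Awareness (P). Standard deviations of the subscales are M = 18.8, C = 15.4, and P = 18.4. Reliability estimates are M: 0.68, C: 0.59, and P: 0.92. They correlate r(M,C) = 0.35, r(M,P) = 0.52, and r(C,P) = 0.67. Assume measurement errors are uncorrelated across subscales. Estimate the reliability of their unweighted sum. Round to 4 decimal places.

0.8731

Var(M+C+P) = 18.8² + 15.4² + 18.4² + 2·[18.8·15.4·0.35 + 18.8·18.4·0.52 + 15.4·18.4·0.67] = 929.16 + 942.123 = 1871.28.
Under uncorrelated errors the observed covariances equal the true-score covariances, so only the own-variance terms attenuate.
True-score variance = [18.8²·0.68 + 15.4²·0.59 + 18.4²·0.92] + 942.123 = 691.739 + 942.123 = 1633.86.
Reliability = 1633.86 / 1871.28 = 0.8731.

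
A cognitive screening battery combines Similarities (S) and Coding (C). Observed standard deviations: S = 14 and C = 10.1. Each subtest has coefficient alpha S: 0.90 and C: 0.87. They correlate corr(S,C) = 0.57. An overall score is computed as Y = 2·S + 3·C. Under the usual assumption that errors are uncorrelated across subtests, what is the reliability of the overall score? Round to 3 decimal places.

Var(Y) = 2²·14² + 3²·10.1² + 2·[6·14·10.1·0.57] = 1702.09 + 967.176 = 2669.27.
Under uncorrelated errors the observed covariances equal the true-score covariances, so only the own-variance terms attenuate.
True-score variance = [2²·14²·0.90 + 3²·10.1²·0.87] + 967.176 = 1504.34 + 967.176 = 2471.51.
Reliability = 2471.51 / 2669.27 = 0.926.

0.926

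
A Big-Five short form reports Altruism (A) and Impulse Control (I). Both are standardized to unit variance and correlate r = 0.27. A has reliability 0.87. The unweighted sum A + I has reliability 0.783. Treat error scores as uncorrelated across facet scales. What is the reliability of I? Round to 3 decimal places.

0.579

Var(A+I) = 2 + 2·0.27 = 2.540.
True-score variance = ρ_A + ρ_I + 2·0.27, so 0.783 = (0.87 + ρ_I + 0.54) / 2.540.
ρ_I = 0.783·2.540 − 0.87 − 0.54 = 0.579.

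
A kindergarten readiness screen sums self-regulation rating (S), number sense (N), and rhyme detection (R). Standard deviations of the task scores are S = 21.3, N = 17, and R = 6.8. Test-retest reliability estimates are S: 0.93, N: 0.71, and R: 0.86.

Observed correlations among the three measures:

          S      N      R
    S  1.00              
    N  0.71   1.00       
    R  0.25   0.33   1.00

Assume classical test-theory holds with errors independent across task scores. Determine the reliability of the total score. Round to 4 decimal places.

Var(S+N+R) = 21.3² + 17² + 6.8² + 2·[21.3·17·0.71 + 21.3·6.8·0.25 + 17·6.8·0.33] = 788.93 + 662.898 = 1451.83.
Under uncorrelated errors the observed covariances equal the true-score covariances, so only the own-variance terms attenuate.
True-score variance = [21.3²·0.93 + 17²·0.71 + 6.8²·0.86] + 662.898 = 666.888 + 662.898 = 1329.79.
Reliability = 1329.79 / 1451.83 = 0.9159.

0.9159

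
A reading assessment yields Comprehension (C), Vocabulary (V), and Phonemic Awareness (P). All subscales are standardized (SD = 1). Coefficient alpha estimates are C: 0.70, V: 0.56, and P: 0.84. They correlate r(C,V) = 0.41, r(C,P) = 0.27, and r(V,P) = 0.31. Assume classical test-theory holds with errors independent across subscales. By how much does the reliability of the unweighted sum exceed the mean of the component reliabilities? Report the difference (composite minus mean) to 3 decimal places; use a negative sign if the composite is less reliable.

0.119

Var(sum) = 3 + 1.98 = 4.98; true-score variance = 2.1 + 1.98 = 4.08; composite reliability = 0.8193.
Mean component reliability = 0.7000.
Difference = 0.8193 − 0.7000 = 0.119.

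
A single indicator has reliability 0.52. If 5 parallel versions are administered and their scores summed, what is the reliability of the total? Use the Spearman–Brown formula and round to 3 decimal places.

ρ_k = kρ / (1 + (k−1)ρ) = 5·0.52 / (1 + 4·0.52) = 2.600 / 3.080 = 0.844.

0.844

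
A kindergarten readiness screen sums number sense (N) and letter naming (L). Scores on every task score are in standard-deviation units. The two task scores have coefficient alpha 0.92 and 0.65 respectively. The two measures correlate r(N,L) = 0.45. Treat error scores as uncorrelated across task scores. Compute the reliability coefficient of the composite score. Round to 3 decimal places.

Var(N+L) = 2 + 2·[0.45] = 2 + 0.9 = 2.9.
Under uncorrelated errors the observed covariances equal the true-score covariances, so only the own-variance terms attenuate.
True-score variance = [0.92 + 0.65] + 0.9 = 1.57 + 0.9 = 2.47.
Reliability = 2.47 / 2.9 = 0.852.

0.852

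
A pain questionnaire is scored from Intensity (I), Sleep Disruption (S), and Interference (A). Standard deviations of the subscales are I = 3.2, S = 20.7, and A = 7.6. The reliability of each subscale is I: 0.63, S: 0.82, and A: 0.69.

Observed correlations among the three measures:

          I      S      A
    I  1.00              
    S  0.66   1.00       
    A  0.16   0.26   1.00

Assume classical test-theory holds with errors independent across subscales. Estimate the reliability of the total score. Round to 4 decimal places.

Var(I+S+A) = 3.2² + 20.7² + 7.6² + 2·[3.2·20.7·0.66 + 3.2·7.6·0.16 + 20.7·7.6·0.26] = 496.49 + 177.026 = 673.516.
Under uncorrelated errors the observed covariances equal the true-score covariances, so only the own-variance terms attenuate.
True-score variance = [3.2²·0.63 + 20.7²·0.82 + 7.6²·0.69] + 177.026 = 397.667 + 177.026 = 574.693.
Reliability = 574.693 / 673.516 = 0.8533.

0.8533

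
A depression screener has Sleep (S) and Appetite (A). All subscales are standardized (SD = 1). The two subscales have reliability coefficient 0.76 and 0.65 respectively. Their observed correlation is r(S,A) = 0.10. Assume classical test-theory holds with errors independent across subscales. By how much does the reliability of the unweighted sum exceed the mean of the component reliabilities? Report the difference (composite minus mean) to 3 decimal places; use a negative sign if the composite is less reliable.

0.027

Var(sum) = 2 + 0.2 = 2.2; true-score variance = 1.41 + 0.2 = 1.61; composite reliability = 0.7318.
Mean component reliability = 0.7050.
Difference = 0.7318 − 0.7050 = 0.027.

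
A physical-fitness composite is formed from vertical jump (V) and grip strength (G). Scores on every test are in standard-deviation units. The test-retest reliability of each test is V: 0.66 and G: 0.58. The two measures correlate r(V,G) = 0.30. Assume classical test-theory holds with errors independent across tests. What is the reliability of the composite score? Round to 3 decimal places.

0.708

Var(V+G) = 2 + 2·[0.30] = 2 + 0.6 = 2.6.
With uncorrelated errors the cross-covariances are all true-score covariance, so they carry over unchanged; only the diagonal terms shrink to ρᵢσᵢ².
True-score variance = [0.66 + 0.58] + 0.6 = 1.24 + 0.6 = 1.84.
Reliability = 1.84 / 2.6 = 0.708.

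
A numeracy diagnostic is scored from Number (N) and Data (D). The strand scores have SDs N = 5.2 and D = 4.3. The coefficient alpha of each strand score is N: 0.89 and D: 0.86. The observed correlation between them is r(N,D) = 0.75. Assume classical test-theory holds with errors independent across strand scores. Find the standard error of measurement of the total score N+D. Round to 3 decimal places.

2.359

Var(total) = 45.53 + 33.54 = 79.07.
True-score variance = 39.967 + 33.54 = 73.507, so reliability = 0.9296.
Error variance = 79.07 − 73.507 = 5.563; SEM = √5.563 = 2.359.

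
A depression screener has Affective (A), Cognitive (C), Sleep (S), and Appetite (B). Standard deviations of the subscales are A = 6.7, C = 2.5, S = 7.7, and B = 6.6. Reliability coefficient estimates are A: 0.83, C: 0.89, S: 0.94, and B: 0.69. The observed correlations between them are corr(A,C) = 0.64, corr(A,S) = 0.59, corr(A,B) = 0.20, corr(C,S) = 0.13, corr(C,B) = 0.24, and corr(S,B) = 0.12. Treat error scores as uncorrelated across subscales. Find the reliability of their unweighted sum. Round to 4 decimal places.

0.9091

Var(A+C+S+B) = 6.7² + 2.5² + 7.7² + 6.6² + 2·[6.7·2.5·0.64 + 6.7·7.7·0.59 + 6.7·6.6·0.20 + 2.5·7.7·0.13 + 2.5·6.6·0.24 + 7.7·6.6·0.12] = 153.99 + 125.126 = 279.116.
With uncorrelated errors the cross-covariances are all true-score covariance, so they carry over unchanged; only the diagonal terms shrink to ρᵢσᵢ².
True-score variance = [6.7²·0.83 + 2.5²·0.89 + 7.7²·0.94 + 6.6²·0.69] + 125.126 = 128.61 + 125.126 = 253.736.
Reliability = 253.736 / 279.116 = 0.9091.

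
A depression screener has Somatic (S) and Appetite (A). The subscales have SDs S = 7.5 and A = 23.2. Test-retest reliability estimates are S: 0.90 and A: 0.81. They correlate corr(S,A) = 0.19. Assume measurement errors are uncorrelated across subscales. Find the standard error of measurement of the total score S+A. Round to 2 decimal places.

Var(total) = 594.49 + 66.12 = 660.61.
True-score variance = 486.599 + 66.12 = 552.719, so reliability = 0.8367.
Error variance = 660.61 − 552.719 = 107.891; SEM = √107.891 = 10.39.

10.39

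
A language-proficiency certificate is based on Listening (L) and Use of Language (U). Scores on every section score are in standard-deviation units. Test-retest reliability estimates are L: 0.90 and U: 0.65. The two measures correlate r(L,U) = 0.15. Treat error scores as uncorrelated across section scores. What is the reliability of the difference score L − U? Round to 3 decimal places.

0.735

Var(L−U) = 1 + 1 − 2·0.15 = 2 − 0.3 = 1.7.
Under uncorrelated errors the observed covariances equal the true-score covariances, so only the own-variance terms attenuate.
True-score variance = [0.90 + 0.65] − 0.3 = 1.55 − 0.3 = 1.25.
Reliability = 1.25 / 1.7 = 0.735.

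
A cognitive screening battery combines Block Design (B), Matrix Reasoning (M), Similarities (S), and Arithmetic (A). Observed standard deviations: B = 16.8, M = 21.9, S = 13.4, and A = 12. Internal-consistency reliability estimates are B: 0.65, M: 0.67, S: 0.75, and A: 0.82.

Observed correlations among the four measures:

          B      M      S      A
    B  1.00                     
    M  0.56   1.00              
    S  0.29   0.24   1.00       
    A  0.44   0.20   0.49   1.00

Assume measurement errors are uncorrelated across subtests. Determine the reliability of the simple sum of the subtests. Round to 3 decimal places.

0.852

Var(B+M+S+A) = 16.8² + 21.9² + 13.4² + 12² + 2·[16.8·21.9·0.56 + 16.8·13.4·0.29 + 16.8·12·0.44 + 21.9·13.4·0.24 + 21.9·12·0.20 + 13.4·12·0.49] = 1085.41 + 1123.61 = 2209.02.
With uncorrelated errors the cross-covariances are all true-score covariance, so they carry over unchanged; only the diagonal terms shrink to ρᵢσᵢ².
True-score variance = [16.8²·0.65 + 21.9²·0.67 + 13.4²·0.75 + 12²·0.82] + 1123.61 = 757.545 + 1123.61 = 1881.16.
Reliability = 1881.16 / 2209.02 = 0.852.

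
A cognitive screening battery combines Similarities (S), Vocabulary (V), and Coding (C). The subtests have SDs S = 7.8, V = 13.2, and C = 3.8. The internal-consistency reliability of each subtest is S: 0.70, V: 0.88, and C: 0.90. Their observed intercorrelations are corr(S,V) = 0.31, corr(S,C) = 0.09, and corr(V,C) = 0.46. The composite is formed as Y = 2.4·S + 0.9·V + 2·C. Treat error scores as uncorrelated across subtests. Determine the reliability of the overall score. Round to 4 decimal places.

0.8394

Var(Y) = 2.4²·7.8² + 0.9²·13.2² + 2²·3.8² + 2·[2.16·7.8·13.2·0.31 + 4.8·7.8·3.8·0.09 + 1.8·13.2·3.8·0.46] = 549.333 + 246.558 = 795.891.
Because errors are independent across components, Cov(Tᵢ,Tⱼ) = Cov(Xᵢ,Xⱼ); the off-diagonal part of the true-score variance is the same as above.
True-score variance = [2.4²·7.8²·0.70 + 0.9²·13.2²·0.88 + 2²·3.8²·0.90] + 246.558 = 421.489 + 246.558 = 668.047.
Reliability = 668.047 / 795.891 = 0.8394.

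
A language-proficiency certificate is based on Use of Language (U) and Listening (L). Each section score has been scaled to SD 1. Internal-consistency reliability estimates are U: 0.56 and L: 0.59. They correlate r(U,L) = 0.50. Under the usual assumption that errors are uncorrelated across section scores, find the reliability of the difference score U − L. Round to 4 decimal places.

Var(U−L) = 1 + 1 − 2·0.50 = 2 − 1 = 1.
With uncorrelated errors the cross-covariances are all true-score covariance, so they carry over unchanged; only the diagonal terms shrink to ρᵢσᵢ².
True-score variance = [0.56 + 0.59] − 1 = 1.15 − 1 = 0.15.
Reliability = 0.15 / 1 = 0.1500.

0.1500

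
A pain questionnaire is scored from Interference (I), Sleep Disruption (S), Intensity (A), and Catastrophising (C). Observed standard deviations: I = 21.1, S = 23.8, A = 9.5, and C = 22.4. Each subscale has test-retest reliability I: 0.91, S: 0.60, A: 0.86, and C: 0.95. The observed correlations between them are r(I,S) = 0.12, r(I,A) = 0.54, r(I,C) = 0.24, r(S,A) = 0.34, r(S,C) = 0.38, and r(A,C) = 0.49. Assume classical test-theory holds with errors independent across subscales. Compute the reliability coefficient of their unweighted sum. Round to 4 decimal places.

Var(I+S+A+C) = 21.1² + 23.8² + 9.5² + 22.4² + 2·[21.1·23.8·0.12 + 21.1·9.5·0.54 + 21.1·22.4·0.24 + 23.8·9.5·0.34 + 23.8·22.4·0.38 + 9.5·22.4·0.49] = 1603.66 + 1331.34 = 2935.
Because errors are independent across components, Cov(Tᵢ,Tⱼ) = Cov(Xᵢ,Xⱼ); the off-diagonal part of the true-score variance is the same as above.
True-score variance = [21.1²·0.91 + 23.8²·0.60 + 9.5²·0.86 + 22.4²·0.95] + 1331.34 = 1299.29 + 1331.34 = 2630.63.
Reliability = 2630.63 / 2935 = 0.8963.

0.8963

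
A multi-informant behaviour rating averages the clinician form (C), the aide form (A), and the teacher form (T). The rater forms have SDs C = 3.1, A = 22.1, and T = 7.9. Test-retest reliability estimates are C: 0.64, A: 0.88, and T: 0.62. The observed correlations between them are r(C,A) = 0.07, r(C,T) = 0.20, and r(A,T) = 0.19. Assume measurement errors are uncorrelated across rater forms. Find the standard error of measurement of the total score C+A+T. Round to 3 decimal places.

Var(total) = 560.43 + 85.7316 = 646.162.
True-score variance = 474.645 + 85.7316 = 560.377, so reliability = 0.8672.
Error variance = 646.162 − 560.377 = 85.7846; SEM = √85.7846 = 9.262.

9.262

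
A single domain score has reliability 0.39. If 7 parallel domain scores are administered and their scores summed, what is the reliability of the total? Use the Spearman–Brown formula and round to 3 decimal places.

0.817

ρ_k = kρ / (1 + (k−1)ρ) = 7·0.39 / (1 + 6·0.39) = 2.730 / 3.340 = 0.817.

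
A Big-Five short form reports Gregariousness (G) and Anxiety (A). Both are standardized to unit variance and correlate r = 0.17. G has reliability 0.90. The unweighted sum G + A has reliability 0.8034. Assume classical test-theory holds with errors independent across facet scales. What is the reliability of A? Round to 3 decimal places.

0.640

Var(G+A) = 2 + 2·0.17 = 2.340.
True-score variance = ρ_G + ρ_A + 2·0.17, so 0.8034 = (0.90 + ρ_A + 0.34) / 2.340.
ρ_A = 0.8034·2.340 − 0.90 − 0.34 = 0.640.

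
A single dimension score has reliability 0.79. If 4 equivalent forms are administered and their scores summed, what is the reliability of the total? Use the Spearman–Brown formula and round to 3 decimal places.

0.938

ρ_k = kρ / (1 + (k−1)ρ) = 4·0.79 / (1 + 3·0.79) = 3.160 / 3.370 = 0.938.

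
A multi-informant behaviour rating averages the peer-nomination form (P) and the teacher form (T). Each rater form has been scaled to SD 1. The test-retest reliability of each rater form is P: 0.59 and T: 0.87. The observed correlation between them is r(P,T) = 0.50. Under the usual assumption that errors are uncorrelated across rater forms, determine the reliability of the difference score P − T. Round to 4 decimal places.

0.4600

Var(P−T) = 1 + 1 − 2·0.50 = 2 − 1 = 1.
Under uncorrelated errors the observed covariances equal the true-score covariances, so only the own-variance terms attenuate.
True-score variance = [0.59 + 0.87] − 1 = 1.46 − 1 = 0.46.
Reliability = 0.46 / 1 = 0.4600.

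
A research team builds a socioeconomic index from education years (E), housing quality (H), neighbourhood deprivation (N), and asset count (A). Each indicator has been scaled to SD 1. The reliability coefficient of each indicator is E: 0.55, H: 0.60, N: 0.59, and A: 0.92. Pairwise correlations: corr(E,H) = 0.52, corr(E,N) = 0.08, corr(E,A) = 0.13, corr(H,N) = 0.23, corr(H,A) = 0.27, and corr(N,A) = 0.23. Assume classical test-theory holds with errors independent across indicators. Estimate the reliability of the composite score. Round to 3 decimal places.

Var(E+H+N+A) = 4 + 2·[0.52 + 0.08 + 0.13 + 0.23 + 0.27 + 0.23] = 4 + 2.92 = 6.92.
Because errors are independent across components, Cov(Tᵢ,Tⱼ) = Cov(Xᵢ,Xⱼ); the off-diagonal part of the true-score variance is the same as above.
True-score variance = [0.55 + 0.60 + 0.59 + 0.92] + 2.92 = 2.66 + 2.92 = 5.58.
Reliability = 5.58 / 6.92 = 0.806.

0.806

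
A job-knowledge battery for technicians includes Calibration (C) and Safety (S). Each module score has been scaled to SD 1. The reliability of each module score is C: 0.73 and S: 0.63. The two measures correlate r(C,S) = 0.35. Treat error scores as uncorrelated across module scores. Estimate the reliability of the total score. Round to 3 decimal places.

Var(C+S) = 2 + 2·[0.35] = 2 + 0.7 = 2.7.
Because errors are independent across components, Cov(Tᵢ,Tⱼ) = Cov(Xᵢ,Xⱼ); the off-diagonal part of the true-score variance is the same as above.
True-score variance = [0.73 + 0.63] + 0.7 = 1.36 + 0.7 = 2.06.
Reliability = 2.06 / 2.7 = 0.763.

0.763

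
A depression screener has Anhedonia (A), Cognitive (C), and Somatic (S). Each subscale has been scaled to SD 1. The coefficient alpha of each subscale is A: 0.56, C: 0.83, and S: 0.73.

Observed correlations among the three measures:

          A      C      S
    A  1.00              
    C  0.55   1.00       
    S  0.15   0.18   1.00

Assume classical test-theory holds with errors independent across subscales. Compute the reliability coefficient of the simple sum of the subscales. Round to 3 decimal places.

Var(A+C+S) = 3 + 2·[0.55 + 0.15 + 0.18] = 3 + 1.76 = 4.76.
Because errors are independent across components, Cov(Tᵢ,Tⱼ) = Cov(Xᵢ,Xⱼ); the off-diagonal part of the true-score variance is the same as above.
True-score variance = [0.56 + 0.83 + 0.73] + 1.76 = 2.12 + 1.76 = 3.88.
Reliability = 3.88 / 4.76 = 0.815.

0.815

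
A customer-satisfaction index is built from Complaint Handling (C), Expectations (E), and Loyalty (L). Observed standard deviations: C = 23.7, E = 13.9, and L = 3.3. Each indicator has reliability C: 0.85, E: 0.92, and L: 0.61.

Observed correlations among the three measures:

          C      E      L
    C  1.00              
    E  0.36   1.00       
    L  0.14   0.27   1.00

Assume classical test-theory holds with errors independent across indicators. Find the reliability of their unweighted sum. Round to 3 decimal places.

Var(C+E+L) = 23.7² + 13.9² + 3.3² + 2·[23.7·13.9·0.36 + 23.7·3.3·0.14 + 13.9·3.3·0.27] = 765.79 + 283.858 = 1049.65.
With uncorrelated errors the cross-covariances are all true-score covariance, so they carry over unchanged; only the diagonal terms shrink to ρᵢσᵢ².
True-score variance = [23.7²·0.85 + 13.9²·0.92 + 3.3²·0.61] + 283.858 = 661.833 + 283.858 = 945.691.
Reliability = 945.691 / 1049.65 = 0.901.

0.901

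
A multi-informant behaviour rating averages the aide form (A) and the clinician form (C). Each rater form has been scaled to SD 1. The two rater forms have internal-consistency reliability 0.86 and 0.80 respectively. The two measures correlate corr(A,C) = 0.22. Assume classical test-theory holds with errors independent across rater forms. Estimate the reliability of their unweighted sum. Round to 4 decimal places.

0.8607

Var(A+C) = 2 + 2·[0.22] = 2 + 0.44 = 2.44.
With uncorrelated errors the cross-covariances are all true-score covariance, so they carry over unchanged; only the diagonal terms shrink to ρᵢσᵢ².
True-score variance = [0.86 + 0.80] + 0.44 = 1.66 + 0.44 = 2.1.
Reliability = 2.1 / 2.44 = 0.8607.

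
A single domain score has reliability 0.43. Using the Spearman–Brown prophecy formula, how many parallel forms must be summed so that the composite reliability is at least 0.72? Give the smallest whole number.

4

k ≥ ρ*(1−ρ₁)/(ρ₁(1−ρ*)) = 0.72·0.57 / (0.43·0.28) = 3.409.
Smallest integer k = 4.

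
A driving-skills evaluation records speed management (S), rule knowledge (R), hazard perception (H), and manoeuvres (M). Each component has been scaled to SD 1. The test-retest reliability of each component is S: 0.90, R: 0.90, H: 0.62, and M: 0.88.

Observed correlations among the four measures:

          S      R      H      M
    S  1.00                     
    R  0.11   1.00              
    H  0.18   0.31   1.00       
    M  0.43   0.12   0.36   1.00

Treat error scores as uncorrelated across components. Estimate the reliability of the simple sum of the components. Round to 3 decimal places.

Var(S+R+H+M) = 4 + 2·[0.11 + 0.18 + 0.43 + 0.31 + 0.12 + 0.36] = 4 + 3.02 = 7.02.
Because errors are independent across components, Cov(Tᵢ,Tⱼ) = Cov(Xᵢ,Xⱼ); the off-diagonal part of the true-score variance is the same as above.
True-score variance = [0.90 + 0.90 + 0.62 + 0.88] + 3.02 = 3.3 + 3.02 = 6.32.
Reliability = 6.32 / 7.02 = 0.900.

0.900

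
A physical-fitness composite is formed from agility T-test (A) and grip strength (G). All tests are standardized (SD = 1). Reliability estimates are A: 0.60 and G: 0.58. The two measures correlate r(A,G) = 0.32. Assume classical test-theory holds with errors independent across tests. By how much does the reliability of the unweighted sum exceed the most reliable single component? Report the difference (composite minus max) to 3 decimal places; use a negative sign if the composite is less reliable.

Var(sum) = 2 + 0.64 = 2.64; true-score variance = 1.18 + 0.64 = 1.82; composite reliability = 0.6894.
Max component reliability = 0.6000.
Difference = 0.6894 − 0.6000 = 0.089.

0.089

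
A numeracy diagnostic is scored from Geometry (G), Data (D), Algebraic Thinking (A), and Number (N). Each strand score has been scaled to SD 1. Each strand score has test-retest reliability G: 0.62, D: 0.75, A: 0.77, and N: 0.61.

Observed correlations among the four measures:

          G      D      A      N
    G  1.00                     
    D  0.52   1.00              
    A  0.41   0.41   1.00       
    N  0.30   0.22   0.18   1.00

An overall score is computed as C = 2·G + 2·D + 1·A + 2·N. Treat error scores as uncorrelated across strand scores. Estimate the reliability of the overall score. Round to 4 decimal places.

Var(C) = 2² + 2² + 1 + 2² + 2·[4·0.52 + 2·0.41 + 4·0.30 + 2·0.41 + 4·0.22 + 2·0.18] = 13 + 12.32 = 25.32.
With uncorrelated errors the cross-covariances are all true-score covariance, so they carry over unchanged; only the diagonal terms shrink to ρᵢσᵢ².
True-score variance = [2²·0.62 + 2²·0.75 + 0.77 + 2²·0.61] + 12.32 = 8.69 + 12.32 = 21.01.
Reliability = 21.01 / 25.32 = 0.8298.

0.8298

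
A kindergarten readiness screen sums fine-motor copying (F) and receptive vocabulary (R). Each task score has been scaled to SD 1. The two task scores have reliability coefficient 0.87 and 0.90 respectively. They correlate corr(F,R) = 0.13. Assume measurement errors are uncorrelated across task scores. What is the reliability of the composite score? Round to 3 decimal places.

Var(F+R) = 2 + 2·[0.13] = 2 + 0.26 = 2.26.
Under uncorrelated errors the observed covariances equal the true-score covariances, so only the own-variance terms attenuate.
True-score variance = [0.87 + 0.90] + 0.26 = 1.77 + 0.26 = 2.03.
Reliability = 2.03 / 2.26 = 0.898.

0.898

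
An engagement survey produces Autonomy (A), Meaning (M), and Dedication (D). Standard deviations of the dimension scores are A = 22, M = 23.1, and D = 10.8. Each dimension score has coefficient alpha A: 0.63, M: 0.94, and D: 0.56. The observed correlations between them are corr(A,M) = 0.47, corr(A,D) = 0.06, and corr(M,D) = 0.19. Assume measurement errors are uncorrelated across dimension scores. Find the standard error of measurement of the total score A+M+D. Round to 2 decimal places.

Var(total) = 1134.25 + 601.022 = 1735.27.
True-score variance = 871.832 + 601.022 = 1472.85, so reliability = 0.8488.
Error variance = 1735.27 − 1472.85 = 262.418; SEM = √262.418 = 16.20.

16.20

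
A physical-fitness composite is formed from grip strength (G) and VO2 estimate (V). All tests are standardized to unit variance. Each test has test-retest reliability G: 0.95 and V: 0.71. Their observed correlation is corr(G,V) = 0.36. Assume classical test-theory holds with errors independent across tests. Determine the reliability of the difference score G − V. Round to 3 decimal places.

0.734

Var(G−V) = 1 + 1 − 2·0.36 = 2 − 0.72 = 1.28.
Under uncorrelated errors the observed covariances equal the true-score covariances, so only the own-variance terms attenuate.
True-score variance = [0.95 + 0.71] − 0.72 = 1.66 − 0.72 = 0.94.
Reliability = 0.94 / 1.28 = 0.734.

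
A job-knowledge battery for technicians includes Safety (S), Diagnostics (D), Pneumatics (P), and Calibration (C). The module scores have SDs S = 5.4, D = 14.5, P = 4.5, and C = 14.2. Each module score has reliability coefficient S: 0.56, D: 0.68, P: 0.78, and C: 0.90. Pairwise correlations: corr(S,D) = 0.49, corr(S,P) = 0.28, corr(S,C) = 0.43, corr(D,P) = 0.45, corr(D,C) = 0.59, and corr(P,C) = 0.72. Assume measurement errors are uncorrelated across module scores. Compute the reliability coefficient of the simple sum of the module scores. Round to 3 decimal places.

Var(S+D+P+C) = 5.4² + 14.5² + 4.5² + 14.2² + 2·[5.4·14.5·0.49 + 5.4·4.5·0.28 + 5.4·14.2·0.43 + 14.5·4.5·0.45 + 14.5·14.2·0.59 + 4.5·14.2·0.72] = 461.3 + 549.99 = 1011.29.
With uncorrelated errors the cross-covariances are all true-score covariance, so they carry over unchanged; only the diagonal terms shrink to ρᵢσᵢ².
True-score variance = [5.4²·0.56 + 14.5²·0.68 + 4.5²·0.78 + 14.2²·0.90] + 549.99 = 356.571 + 549.99 = 906.56.
Reliability = 906.56 / 1011.29 = 0.896.

0.896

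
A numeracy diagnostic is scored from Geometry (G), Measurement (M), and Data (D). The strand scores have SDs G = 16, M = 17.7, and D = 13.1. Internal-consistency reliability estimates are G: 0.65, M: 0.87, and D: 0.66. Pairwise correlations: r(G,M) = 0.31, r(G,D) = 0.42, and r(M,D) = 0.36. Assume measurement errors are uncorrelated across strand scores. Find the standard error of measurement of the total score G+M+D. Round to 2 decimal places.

Var(total) = 740.9 + 518.594 = 1259.49.
True-score variance = 552.225 + 518.594 = 1070.82, so reliability = 0.8502.
Error variance = 1259.49 − 1070.82 = 188.675; SEM = √188.675 = 13.74.

13.74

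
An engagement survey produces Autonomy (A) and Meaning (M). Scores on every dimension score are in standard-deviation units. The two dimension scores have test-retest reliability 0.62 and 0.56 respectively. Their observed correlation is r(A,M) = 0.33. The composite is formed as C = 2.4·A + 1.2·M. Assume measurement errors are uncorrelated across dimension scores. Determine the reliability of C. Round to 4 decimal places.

0.6899

Var(C) = 2.4² + 1.2² + 2·[2.88·0.33] = 7.2 + 1.9008 = 9.1008.
Because errors are independent across components, Cov(Tᵢ,Tⱼ) = Cov(Xᵢ,Xⱼ); the off-diagonal part of the true-score variance is the same as above.
True-score variance = [2.4²·0.62 + 1.2²·0.56] + 1.9008 = 4.3776 + 1.9008 = 6.2784.
Reliability = 6.2784 / 9.1008 = 0.6899.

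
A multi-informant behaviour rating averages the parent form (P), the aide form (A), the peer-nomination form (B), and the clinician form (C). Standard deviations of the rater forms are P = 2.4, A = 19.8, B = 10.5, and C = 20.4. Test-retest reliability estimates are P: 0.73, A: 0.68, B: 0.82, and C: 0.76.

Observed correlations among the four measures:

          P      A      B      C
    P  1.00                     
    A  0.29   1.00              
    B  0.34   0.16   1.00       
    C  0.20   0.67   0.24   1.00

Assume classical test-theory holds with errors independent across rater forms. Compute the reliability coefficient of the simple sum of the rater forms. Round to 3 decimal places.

Var(P+A+B+C) = 2.4² + 19.8² + 10.5² + 20.4² + 2·[2.4·19.8·0.29 + 2.4·10.5·0.34 + 2.4·20.4·0.20 + 19.8·10.5·0.16 + 19.8·20.4·0.67 + 10.5·20.4·0.24] = 924.21 + 774.878 = 1699.09.
Because errors are independent across components, Cov(Tᵢ,Tⱼ) = Cov(Xᵢ,Xⱼ); the off-diagonal part of the true-score variance is the same as above.
True-score variance = [2.4²·0.73 + 19.8²·0.68 + 10.5²·0.82 + 20.4²·0.76] + 774.878 = 677.479 + 774.878 = 1452.36.
Reliability = 1452.36 / 1699.09 = 0.855.

0.855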